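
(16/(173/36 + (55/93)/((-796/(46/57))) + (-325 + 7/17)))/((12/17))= -1625950992/22939056187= -0.07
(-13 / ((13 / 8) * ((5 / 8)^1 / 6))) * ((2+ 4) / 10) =-1152 / 25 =-46.08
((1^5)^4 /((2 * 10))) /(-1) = -0.05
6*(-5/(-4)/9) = 5/6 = 0.83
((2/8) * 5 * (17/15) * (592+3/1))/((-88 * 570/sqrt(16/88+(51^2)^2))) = -2023 * sqrt(818589343)/1324224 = -43.71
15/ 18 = 5/ 6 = 0.83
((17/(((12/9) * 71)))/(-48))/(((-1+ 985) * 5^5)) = -17/13972800000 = -0.00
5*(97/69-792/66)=-3655/69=-52.97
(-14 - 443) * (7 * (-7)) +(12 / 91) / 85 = 173209867 / 7735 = 22393.00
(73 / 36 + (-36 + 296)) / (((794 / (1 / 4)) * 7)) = 9433 / 800352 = 0.01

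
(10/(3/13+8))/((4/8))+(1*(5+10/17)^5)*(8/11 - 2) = -11587177652730/1671171689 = -6933.57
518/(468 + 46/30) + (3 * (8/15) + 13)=552989/35215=15.70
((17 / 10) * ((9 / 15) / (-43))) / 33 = -17 / 23650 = -0.00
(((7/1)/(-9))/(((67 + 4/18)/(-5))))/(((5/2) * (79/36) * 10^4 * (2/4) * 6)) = 21/59743750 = 0.00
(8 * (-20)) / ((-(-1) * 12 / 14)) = -560 / 3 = -186.67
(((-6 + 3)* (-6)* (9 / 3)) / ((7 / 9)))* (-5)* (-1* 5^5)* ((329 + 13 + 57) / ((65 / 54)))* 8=37397700000 / 13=2876746153.85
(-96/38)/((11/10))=-480/209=-2.30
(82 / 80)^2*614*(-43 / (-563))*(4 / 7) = 28.15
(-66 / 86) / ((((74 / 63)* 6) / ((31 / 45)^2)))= -73997 / 1431900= -0.05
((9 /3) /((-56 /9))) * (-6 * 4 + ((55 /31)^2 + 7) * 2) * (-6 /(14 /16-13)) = 576720 /652519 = 0.88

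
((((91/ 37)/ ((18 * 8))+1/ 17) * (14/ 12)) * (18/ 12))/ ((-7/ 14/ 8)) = -48125/ 22644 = -2.13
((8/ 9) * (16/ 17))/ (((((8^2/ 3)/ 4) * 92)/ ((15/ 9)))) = 10/ 3519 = 0.00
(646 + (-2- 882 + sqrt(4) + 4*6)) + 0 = -212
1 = 1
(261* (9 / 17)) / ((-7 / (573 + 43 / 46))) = -3647997 / 322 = -11329.18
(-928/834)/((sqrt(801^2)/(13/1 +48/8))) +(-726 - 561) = -429888695/334017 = -1287.03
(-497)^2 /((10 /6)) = 741027 /5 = 148205.40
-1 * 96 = -96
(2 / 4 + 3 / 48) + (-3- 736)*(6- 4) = -23639 / 16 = -1477.44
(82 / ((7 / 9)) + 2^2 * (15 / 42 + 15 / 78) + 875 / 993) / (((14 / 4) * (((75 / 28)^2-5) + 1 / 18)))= 941286432 / 67716311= 13.90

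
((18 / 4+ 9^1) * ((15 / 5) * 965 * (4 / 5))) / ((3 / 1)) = 10422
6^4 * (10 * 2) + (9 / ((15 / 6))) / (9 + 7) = 1036809 / 40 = 25920.22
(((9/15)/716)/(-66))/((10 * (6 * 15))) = -1/70884000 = -0.00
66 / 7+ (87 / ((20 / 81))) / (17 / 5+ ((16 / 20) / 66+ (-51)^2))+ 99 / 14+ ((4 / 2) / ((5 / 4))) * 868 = 12079097923 / 8594560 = 1405.44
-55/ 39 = -1.41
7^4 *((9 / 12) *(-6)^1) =-21609 / 2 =-10804.50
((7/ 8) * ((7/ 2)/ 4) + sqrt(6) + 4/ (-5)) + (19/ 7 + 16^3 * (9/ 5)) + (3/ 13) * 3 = sqrt(6) + 42958827/ 5824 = 7378.62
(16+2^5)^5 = 254803968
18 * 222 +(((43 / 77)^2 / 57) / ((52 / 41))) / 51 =3581420494385 / 896251356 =3996.00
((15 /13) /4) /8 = 15 /416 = 0.04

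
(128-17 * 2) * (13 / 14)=611 / 7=87.29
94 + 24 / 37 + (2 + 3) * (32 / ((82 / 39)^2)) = 8137942 / 62197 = 130.84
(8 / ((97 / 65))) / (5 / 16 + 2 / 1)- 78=-271622 / 3589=-75.68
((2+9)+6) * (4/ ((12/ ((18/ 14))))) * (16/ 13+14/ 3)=3910/ 91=42.97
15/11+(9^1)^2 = 906/11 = 82.36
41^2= 1681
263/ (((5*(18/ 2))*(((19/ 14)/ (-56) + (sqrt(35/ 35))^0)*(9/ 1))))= 206192/ 309825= 0.67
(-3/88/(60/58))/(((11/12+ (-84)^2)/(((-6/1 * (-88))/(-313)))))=1044/132528895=0.00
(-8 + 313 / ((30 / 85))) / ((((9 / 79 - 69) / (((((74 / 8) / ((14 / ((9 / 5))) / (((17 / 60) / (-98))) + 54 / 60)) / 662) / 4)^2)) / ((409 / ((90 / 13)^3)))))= -148094700727494131 / 5581723770493408075953070080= -0.00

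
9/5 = 1.80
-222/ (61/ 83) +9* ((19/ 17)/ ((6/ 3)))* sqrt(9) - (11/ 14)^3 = -817982299/ 2845528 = -287.46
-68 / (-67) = 68 / 67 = 1.01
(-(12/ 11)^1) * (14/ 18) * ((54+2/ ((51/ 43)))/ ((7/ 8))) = -90880/ 1683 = -54.00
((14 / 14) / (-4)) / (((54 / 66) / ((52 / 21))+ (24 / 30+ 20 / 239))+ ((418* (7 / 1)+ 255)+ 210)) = -170885 / 2318714027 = -0.00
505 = 505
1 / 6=0.17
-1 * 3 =-3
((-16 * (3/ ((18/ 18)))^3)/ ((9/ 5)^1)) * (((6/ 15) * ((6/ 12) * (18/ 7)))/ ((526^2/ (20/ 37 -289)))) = 2305368/ 17914771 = 0.13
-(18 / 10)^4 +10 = -311 / 625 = -0.50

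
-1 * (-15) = 15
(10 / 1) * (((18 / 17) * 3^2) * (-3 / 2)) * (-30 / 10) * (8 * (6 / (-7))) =-349920 / 119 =-2940.50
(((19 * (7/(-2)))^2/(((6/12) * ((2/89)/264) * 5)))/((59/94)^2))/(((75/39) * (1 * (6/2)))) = 3978460301816/435125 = 9143258.38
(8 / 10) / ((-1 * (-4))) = 1 / 5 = 0.20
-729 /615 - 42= -8853 /205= -43.19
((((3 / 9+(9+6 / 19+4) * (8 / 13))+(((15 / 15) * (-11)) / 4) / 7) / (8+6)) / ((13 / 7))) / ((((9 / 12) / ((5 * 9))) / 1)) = 843905 / 44954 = 18.77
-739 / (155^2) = -739 / 24025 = -0.03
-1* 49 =-49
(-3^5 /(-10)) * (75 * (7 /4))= 25515 /8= 3189.38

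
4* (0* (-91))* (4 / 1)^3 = 0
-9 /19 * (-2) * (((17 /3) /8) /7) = 51 /532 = 0.10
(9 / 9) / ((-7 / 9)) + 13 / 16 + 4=395 / 112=3.53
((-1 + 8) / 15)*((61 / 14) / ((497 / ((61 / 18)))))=3721 / 268380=0.01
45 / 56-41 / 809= 34109 / 45304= 0.75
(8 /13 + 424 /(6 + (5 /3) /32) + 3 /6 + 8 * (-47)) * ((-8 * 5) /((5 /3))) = 55256436 /7553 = 7315.83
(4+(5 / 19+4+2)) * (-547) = -106665 / 19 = -5613.95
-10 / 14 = -5 / 7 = -0.71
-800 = -800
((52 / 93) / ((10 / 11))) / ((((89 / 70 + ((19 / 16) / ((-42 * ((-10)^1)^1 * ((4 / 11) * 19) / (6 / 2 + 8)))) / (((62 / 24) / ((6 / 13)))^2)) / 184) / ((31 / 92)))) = 2601142544 / 86736207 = 29.99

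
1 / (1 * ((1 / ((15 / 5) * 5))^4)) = 50625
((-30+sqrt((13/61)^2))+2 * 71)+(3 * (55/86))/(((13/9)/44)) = 5819225/34099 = 170.66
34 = 34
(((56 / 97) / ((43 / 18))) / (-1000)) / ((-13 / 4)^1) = 504 / 6777875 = 0.00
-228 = -228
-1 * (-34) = 34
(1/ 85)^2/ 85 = 1/ 614125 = 0.00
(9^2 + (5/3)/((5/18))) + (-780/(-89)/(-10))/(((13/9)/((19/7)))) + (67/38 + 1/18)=9286678/106533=87.17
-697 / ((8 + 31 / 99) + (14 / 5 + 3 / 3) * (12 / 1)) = -345015 / 26687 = -12.93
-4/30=-2/15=-0.13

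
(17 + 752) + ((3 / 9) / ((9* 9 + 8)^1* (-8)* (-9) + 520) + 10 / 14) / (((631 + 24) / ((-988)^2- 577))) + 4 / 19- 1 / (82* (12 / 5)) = 136082659003061 / 74234524560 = 1833.15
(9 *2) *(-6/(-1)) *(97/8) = 2619/2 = 1309.50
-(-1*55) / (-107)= -55 / 107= -0.51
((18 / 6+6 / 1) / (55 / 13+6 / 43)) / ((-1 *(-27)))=559 / 7329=0.08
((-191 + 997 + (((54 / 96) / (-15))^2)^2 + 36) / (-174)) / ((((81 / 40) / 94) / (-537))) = 120625.73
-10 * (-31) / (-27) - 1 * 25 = -985 / 27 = -36.48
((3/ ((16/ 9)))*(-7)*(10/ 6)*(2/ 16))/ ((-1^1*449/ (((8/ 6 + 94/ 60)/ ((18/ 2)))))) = 0.00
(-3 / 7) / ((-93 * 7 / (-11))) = -11 / 1519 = -0.01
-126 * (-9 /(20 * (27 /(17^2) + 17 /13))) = 304317 /7520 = 40.47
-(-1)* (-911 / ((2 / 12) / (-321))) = 1754586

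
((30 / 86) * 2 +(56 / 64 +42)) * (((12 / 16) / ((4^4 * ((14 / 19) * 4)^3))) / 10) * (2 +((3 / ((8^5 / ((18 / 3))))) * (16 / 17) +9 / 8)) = 16781294581077 / 10768900350279680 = 0.00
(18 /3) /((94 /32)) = 96 /47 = 2.04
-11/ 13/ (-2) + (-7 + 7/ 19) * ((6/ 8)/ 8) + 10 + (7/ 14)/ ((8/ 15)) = 5305/ 494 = 10.74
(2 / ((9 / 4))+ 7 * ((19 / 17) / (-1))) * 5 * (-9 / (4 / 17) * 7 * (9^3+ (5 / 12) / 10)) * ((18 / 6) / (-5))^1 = -4060944.34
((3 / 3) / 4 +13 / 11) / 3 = 21 / 44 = 0.48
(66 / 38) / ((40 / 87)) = 2871 / 760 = 3.78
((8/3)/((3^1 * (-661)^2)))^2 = 64/15462896779521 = 0.00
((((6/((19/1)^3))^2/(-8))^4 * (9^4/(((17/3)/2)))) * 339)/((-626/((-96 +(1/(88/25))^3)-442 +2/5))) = 80189921158194348027/1421077244582313506226915325884468435804160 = 0.00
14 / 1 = 14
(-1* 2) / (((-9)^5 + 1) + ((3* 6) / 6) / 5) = 10 / 295237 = 0.00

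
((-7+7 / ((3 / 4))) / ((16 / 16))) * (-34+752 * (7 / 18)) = 16282 / 27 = 603.04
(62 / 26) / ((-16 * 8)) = -31 / 1664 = -0.02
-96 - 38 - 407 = -541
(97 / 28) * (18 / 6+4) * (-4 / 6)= -16.17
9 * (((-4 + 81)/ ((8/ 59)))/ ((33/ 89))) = 110271/ 8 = 13783.88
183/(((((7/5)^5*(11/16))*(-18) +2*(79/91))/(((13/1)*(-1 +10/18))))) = 7216300000/442392789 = 16.31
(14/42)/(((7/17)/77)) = 62.33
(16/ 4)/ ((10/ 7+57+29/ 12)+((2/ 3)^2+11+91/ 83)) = 83664/ 1534943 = 0.05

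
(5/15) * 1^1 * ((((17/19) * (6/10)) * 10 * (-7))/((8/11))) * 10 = -6545/38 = -172.24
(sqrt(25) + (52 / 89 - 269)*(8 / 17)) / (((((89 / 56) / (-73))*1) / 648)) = 486220408128 / 134657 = 3610806.78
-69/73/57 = -0.02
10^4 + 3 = 10003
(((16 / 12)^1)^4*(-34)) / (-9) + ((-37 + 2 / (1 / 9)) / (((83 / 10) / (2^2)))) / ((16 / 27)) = -425021 / 121014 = -3.51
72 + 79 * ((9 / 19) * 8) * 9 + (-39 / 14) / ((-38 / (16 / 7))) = 2575596 / 931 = 2766.48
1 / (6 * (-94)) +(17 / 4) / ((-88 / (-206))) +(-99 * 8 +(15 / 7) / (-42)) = -951025865 / 1215984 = -782.10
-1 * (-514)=514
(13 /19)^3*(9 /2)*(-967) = -19120491 /13718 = -1393.82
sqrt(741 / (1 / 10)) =sqrt(7410) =86.08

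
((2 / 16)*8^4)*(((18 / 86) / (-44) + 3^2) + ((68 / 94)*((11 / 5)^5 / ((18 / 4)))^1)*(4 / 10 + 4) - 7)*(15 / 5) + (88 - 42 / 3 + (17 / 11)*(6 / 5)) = 61620716078596 / 1042078125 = 59132.53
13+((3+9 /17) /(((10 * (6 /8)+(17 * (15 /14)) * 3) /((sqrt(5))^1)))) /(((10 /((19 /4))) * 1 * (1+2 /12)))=13.05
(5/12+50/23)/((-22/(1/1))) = -65/552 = -0.12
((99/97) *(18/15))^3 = 209584584/114084125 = 1.84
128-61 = 67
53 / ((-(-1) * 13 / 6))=318 / 13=24.46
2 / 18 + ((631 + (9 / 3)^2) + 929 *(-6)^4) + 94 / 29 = 314407739 / 261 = 1204627.35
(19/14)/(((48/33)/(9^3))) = 680.18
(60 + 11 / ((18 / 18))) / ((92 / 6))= 213 / 46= 4.63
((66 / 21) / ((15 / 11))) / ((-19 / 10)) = -484 / 399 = -1.21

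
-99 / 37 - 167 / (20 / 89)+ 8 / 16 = -551541 / 740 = -745.33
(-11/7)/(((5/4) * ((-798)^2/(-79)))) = 869/5572035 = 0.00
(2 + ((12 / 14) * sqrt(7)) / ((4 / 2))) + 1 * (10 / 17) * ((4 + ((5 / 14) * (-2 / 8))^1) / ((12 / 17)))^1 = 3 * sqrt(7) / 7 + 589 / 112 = 6.39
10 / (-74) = -5 / 37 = -0.14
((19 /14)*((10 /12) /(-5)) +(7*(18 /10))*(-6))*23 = -732481 /420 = -1744.00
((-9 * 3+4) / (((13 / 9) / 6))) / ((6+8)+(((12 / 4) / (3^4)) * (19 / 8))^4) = -6.82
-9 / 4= -2.25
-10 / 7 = -1.43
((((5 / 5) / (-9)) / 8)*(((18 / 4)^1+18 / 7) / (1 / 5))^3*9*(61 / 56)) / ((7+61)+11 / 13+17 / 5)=-480904441875 / 5772849152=-83.30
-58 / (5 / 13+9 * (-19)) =0.34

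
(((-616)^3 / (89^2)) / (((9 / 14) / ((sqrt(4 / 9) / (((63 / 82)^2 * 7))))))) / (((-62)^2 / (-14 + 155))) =-1507549632512 / 5549207049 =-271.67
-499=-499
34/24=17/12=1.42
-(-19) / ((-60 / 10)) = -19 / 6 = -3.17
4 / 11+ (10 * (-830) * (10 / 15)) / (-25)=7316 / 33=221.70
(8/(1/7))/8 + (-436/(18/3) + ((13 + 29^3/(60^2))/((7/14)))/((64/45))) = -290753/7680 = -37.86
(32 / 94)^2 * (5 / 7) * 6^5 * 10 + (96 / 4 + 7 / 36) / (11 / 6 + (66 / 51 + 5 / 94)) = 9116817956527 / 1414678944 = 6444.44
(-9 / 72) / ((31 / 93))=-3 / 8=-0.38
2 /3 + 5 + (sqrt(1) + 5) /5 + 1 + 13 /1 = 313 /15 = 20.87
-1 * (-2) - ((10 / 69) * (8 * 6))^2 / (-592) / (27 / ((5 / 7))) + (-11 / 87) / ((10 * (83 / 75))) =35451882181 / 17808415758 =1.99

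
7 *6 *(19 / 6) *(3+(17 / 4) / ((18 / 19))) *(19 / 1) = 1362053 / 72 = 18917.40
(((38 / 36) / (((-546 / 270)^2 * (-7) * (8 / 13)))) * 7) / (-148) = 4275 / 1508416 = 0.00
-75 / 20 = -15 / 4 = -3.75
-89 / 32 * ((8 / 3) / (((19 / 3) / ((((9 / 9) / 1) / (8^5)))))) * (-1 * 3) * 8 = 267 / 311296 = 0.00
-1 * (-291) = 291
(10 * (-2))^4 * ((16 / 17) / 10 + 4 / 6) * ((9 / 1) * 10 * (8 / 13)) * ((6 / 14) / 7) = 4469760000 / 10829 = 412758.33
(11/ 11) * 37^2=1369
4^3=64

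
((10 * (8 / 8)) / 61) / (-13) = -10 / 793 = -0.01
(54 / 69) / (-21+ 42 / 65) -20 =-67750 / 3381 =-20.04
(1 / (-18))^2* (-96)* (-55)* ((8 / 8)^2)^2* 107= 47080 / 27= 1743.70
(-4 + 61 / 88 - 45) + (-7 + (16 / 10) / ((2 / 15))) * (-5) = -6451 / 88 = -73.31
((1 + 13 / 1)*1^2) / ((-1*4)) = -7 / 2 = -3.50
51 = 51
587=587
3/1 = 3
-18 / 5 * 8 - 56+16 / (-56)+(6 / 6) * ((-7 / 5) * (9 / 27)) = -8983 / 105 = -85.55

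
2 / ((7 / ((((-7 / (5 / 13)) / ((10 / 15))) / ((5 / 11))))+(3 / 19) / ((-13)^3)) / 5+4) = 13775190 / 27389731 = 0.50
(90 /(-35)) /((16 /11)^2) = -1089 /896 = -1.22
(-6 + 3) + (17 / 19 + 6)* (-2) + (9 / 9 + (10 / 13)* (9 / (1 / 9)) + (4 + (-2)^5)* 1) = 4574 / 247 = 18.52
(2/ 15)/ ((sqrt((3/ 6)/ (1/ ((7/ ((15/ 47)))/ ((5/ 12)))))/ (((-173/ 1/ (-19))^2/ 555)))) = 29929 *sqrt(658)/ 197750385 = 0.00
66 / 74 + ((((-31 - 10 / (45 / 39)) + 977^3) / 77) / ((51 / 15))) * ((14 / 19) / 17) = 154398.14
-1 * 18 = -18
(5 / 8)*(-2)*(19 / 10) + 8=45 / 8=5.62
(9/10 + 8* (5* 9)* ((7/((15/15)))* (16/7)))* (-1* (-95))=1094571/2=547285.50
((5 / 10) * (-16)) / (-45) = 8 / 45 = 0.18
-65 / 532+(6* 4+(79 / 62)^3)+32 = 1836768301 / 31697624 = 57.95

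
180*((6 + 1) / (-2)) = -630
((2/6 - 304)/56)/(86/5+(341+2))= -4555/302568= -0.02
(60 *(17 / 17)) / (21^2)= 20 / 147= 0.14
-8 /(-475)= 8 /475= 0.02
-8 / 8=-1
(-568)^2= 322624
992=992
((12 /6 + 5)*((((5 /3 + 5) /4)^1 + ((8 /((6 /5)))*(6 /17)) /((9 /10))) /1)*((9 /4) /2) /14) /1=655 /272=2.41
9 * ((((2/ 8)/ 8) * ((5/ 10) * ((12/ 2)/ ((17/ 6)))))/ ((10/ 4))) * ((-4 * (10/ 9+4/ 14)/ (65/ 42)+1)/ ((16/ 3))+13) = 1.49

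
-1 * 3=-3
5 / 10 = 1 / 2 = 0.50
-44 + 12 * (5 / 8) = -36.50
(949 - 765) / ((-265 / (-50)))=1840 / 53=34.72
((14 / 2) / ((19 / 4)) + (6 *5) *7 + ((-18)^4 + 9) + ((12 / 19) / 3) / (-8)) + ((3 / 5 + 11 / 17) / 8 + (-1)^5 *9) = 679511917 / 6460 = 105187.60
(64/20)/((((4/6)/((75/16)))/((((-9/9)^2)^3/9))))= 5/2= 2.50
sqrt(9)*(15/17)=45/17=2.65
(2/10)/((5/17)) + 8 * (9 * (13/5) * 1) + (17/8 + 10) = 40001/200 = 200.00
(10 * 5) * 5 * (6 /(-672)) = -125 /56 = -2.23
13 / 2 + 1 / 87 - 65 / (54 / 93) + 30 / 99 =-301828 / 2871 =-105.13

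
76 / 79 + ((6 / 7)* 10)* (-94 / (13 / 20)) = -8904284 / 7189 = -1238.60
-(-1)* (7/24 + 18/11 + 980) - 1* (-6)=260813/264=987.93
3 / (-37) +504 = 18645 / 37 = 503.92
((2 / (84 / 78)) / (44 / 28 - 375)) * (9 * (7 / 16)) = -819 / 41824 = -0.02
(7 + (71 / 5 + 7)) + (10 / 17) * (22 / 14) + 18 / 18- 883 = -507461 / 595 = -852.88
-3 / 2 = -1.50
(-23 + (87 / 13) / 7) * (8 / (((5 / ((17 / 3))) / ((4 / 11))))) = -1091264 / 15015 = -72.68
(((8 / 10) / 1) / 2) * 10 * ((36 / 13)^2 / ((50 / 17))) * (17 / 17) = 44064 / 4225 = 10.43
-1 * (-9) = 9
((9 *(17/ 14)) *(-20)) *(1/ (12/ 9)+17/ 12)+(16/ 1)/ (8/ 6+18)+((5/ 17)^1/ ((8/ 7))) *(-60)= -3369453/ 6902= -488.19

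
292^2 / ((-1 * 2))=-42632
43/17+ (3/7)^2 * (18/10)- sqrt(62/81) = 11912/4165- sqrt(62)/9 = 1.99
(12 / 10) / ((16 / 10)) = 3 / 4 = 0.75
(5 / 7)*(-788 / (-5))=788 / 7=112.57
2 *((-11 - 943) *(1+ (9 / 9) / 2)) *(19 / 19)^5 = -2862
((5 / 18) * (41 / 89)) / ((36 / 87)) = 5945 / 19224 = 0.31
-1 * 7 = -7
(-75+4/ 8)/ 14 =-149/ 28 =-5.32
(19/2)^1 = 19/2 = 9.50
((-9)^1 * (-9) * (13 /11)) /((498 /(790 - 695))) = 33345 /1826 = 18.26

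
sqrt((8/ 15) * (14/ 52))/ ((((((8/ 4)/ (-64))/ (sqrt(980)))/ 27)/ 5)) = -40320 * sqrt(273)/ 13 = -51245.83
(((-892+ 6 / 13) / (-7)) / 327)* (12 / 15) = 9272 / 29757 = 0.31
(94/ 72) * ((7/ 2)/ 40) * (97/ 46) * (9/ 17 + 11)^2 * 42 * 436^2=25490057755484/ 99705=255654759.09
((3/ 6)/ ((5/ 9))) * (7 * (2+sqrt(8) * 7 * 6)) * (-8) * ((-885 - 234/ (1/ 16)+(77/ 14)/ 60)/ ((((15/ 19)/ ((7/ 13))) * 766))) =517141639/ 1244750+10859974419 * sqrt(2)/ 622375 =25092.42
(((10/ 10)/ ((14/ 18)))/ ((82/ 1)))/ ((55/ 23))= 207/ 31570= 0.01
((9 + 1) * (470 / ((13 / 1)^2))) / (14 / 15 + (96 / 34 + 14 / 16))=9588000 / 1596881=6.00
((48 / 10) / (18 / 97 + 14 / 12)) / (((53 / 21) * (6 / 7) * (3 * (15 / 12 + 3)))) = 0.13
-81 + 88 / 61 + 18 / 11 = -52285 / 671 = -77.92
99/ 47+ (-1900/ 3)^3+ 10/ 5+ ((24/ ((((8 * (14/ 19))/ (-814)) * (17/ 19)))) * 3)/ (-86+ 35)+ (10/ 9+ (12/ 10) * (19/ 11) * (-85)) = -7173765044009314/ 28239057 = -254036990.12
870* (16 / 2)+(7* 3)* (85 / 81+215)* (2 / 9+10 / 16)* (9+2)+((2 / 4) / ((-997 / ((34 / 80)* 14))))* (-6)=238601478701 / 4845420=49242.68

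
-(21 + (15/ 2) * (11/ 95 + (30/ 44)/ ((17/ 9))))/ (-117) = 116423/ 554268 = 0.21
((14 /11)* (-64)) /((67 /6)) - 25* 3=-60651 /737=-82.29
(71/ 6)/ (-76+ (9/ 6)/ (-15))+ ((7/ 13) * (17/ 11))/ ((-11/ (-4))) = 528293/ 3591159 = 0.15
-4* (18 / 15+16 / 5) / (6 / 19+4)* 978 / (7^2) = -817608 / 10045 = -81.39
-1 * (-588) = 588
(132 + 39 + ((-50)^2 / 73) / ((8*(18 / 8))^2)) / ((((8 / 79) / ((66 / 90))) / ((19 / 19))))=219802253 / 177390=1239.09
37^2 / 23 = 1369 / 23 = 59.52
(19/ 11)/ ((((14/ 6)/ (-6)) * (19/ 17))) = -306/ 77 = -3.97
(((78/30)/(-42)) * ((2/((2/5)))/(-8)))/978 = 13/328608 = 0.00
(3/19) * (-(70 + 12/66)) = -2316/209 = -11.08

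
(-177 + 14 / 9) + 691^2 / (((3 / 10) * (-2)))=-7163794 / 9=-795977.11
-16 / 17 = -0.94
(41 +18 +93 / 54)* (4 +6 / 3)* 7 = 7651 / 3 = 2550.33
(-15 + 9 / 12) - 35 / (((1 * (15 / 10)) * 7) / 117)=-1617 / 4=-404.25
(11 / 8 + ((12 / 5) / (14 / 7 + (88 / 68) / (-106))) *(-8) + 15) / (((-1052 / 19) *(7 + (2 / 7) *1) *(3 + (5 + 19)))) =-21330407 / 34592663520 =-0.00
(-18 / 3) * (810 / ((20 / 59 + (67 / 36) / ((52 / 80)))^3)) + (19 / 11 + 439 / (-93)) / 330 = -10794339483502322551 / 72927466591322475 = -148.01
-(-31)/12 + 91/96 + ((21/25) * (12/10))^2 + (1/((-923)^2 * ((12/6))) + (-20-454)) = -199970178415647/425964500000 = -469.45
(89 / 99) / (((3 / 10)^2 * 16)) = 2225 / 3564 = 0.62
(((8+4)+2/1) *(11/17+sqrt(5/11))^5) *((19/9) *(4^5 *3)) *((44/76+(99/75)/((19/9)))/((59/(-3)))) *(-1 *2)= 46882191376384/2094289075+8998974193664 *sqrt(55)/2981282095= 44771.46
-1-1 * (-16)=15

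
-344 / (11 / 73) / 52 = -6278 / 143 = -43.90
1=1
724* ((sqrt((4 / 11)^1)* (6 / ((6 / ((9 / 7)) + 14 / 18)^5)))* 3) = 1539053136* sqrt(11) / 3107227739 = 1.64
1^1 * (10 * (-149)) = -1490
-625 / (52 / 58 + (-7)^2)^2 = -525625 / 2093809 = -0.25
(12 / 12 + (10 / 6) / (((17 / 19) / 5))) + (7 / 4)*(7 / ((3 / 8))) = 2192 / 51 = 42.98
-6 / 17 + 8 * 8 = 1082 / 17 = 63.65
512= 512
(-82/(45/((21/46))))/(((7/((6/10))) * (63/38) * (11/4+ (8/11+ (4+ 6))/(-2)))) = 68552/4165875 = 0.02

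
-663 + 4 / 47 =-662.91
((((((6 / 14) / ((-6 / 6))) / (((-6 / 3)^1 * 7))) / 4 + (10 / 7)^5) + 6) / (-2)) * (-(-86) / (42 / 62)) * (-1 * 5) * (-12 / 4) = -10715753725 / 941192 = -11385.30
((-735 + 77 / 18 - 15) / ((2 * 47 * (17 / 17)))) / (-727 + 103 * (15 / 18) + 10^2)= 13423 / 915654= 0.01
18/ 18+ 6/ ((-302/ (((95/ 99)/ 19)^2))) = 493292/ 493317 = 1.00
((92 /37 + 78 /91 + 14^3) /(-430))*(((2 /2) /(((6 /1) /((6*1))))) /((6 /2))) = -355781 /167055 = -2.13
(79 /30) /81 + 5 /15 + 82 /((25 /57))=187.33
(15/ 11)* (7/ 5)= 21/ 11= 1.91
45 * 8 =360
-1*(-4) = 4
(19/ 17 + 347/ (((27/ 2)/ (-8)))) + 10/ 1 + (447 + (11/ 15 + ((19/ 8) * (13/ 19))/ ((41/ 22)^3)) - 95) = 25066166063/ 158173695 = 158.47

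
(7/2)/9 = 7/18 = 0.39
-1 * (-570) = 570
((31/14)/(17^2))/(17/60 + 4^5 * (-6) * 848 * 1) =-930/632403360169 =-0.00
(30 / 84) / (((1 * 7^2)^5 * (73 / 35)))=25 / 41241386354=0.00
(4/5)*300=240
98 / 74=49 / 37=1.32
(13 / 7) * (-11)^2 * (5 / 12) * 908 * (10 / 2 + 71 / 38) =155325885 / 266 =583931.90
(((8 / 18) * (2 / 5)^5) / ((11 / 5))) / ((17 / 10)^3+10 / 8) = 1024 / 3050685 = 0.00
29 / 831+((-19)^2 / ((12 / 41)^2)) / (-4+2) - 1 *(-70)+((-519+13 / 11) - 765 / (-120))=-2236396187 / 877536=-2548.50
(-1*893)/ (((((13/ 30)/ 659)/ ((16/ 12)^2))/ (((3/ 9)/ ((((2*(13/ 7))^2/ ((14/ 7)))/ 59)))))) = -136105273360/ 19773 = -6883390.15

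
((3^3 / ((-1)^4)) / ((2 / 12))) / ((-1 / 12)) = -1944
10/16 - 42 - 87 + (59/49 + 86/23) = -1112861/9016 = -123.43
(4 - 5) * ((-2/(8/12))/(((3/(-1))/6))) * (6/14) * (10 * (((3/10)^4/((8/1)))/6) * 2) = -243/28000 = -0.01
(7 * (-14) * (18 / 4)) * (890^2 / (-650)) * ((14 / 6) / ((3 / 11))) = 59771866 / 13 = 4597835.85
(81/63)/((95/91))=117/95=1.23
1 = 1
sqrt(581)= 24.10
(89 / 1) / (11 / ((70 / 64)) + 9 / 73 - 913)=-227395 / 2306704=-0.10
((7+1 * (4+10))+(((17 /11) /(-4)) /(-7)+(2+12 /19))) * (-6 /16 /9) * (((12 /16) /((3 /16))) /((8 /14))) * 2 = -46205 /3344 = -13.82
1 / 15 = 0.07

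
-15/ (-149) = 15/ 149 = 0.10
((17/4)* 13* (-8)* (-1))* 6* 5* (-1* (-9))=119340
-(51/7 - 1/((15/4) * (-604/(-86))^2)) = -17429822/2394105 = -7.28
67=67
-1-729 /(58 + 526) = -1313 /584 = -2.25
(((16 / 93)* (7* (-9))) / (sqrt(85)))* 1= -336* sqrt(85) / 2635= -1.18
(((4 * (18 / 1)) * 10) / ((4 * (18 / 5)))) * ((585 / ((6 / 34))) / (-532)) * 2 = -623.12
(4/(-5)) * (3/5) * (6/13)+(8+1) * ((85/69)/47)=5043/351325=0.01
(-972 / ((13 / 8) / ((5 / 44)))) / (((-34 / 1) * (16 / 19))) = 23085 / 9724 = 2.37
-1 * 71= -71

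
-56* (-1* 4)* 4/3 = 896/3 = 298.67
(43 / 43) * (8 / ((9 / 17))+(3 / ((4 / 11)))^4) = 10708105 / 2304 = 4647.62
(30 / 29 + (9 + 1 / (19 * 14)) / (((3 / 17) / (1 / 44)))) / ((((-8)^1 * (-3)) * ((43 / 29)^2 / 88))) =64788755 / 17706024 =3.66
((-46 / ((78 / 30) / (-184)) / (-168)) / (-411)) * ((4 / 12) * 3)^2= 5290 / 112203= 0.05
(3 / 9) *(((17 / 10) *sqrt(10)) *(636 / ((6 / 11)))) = 9911 *sqrt(10) / 15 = 2089.42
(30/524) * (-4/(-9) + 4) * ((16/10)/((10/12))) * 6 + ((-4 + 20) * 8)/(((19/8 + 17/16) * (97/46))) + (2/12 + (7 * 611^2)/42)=130497742649/2096655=62240.92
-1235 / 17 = -72.65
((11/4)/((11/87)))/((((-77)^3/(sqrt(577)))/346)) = -15051* sqrt(577)/913066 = -0.40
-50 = -50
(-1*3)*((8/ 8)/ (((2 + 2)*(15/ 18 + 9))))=-9/ 118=-0.08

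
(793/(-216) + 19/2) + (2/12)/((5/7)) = 6547/1080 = 6.06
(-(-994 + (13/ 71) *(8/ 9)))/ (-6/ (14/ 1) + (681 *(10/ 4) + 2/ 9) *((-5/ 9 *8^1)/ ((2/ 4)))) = -40008906/ 609319373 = -0.07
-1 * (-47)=47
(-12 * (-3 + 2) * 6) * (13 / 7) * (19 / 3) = 5928 / 7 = 846.86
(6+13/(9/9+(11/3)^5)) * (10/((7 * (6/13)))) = 21036665/1129058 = 18.63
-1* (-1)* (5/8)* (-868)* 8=-4340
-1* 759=-759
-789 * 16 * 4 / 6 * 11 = -92576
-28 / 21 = -4 / 3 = -1.33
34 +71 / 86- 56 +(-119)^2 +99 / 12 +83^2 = 3618377 / 172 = 21037.08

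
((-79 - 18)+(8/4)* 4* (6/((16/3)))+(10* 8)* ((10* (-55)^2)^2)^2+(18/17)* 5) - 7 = 1138781555312499998475/17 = 66987150312499999910.29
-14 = -14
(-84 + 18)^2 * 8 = 34848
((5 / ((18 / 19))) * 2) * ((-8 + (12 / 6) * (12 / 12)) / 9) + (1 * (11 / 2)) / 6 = -661 / 108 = -6.12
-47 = -47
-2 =-2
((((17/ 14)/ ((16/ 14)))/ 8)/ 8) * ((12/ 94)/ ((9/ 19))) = 323/ 72192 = 0.00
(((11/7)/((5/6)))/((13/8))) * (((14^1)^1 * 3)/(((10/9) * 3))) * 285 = 270864/65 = 4167.14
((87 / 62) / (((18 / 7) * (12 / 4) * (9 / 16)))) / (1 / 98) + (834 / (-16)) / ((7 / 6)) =-913133 / 70308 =-12.99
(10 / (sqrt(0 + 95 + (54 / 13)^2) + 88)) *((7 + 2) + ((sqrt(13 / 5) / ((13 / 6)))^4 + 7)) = 12125696 / 6448825 - 137792 *sqrt(18971) / 83834725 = 1.65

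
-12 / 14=-6 / 7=-0.86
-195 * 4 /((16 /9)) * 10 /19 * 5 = -43875 /38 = -1154.61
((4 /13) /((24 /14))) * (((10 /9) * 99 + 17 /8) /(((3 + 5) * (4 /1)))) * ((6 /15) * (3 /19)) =0.04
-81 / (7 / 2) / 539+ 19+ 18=139439 / 3773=36.96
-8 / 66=-4 / 33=-0.12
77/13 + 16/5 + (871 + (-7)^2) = 60393/65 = 929.12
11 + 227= 238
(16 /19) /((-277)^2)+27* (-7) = -275533823 /1457851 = -189.00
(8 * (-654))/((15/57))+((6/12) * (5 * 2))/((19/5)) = -1888627/95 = -19880.28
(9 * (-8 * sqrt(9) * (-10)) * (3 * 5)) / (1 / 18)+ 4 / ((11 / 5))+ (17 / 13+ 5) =83398762 / 143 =583208.13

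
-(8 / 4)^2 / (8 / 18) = -9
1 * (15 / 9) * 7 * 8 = 280 / 3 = 93.33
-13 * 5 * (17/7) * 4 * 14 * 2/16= -1105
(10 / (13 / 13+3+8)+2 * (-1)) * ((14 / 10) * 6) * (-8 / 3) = 392 / 15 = 26.13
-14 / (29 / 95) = -1330 / 29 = -45.86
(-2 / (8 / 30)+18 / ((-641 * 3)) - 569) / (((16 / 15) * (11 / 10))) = -55431375 / 112816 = -491.34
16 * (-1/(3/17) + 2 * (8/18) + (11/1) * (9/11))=608/9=67.56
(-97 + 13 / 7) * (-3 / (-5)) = -1998 / 35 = -57.09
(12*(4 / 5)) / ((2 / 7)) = 168 / 5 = 33.60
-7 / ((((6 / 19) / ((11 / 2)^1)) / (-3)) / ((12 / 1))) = 4389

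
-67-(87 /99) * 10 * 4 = -3371 /33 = -102.15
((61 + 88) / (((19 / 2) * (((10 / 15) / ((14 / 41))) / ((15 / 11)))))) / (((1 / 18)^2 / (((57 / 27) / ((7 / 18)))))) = 8689680 / 451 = 19267.58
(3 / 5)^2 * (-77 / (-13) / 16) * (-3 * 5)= -2079 / 1040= -2.00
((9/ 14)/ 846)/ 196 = 1/ 257936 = 0.00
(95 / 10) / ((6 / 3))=19 / 4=4.75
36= 36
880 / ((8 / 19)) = 2090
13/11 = 1.18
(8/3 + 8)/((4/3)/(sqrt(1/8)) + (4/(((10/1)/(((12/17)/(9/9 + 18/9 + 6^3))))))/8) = -595680/4928259191 + 9856518400 * sqrt(2)/4928259191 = 2.83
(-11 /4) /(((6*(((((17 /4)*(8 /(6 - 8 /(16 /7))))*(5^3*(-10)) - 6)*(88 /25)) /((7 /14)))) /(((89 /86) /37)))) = 2225 /20779427328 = 0.00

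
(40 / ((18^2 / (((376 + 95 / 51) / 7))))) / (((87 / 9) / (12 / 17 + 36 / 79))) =14315600 / 17876673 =0.80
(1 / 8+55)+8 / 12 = 1339 / 24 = 55.79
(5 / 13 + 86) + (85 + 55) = 2943 / 13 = 226.38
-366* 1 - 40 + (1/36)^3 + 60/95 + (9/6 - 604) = -893439053/886464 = -1007.87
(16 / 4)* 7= 28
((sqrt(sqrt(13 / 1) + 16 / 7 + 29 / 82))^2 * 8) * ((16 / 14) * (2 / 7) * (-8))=-1024 * sqrt(13) / 49 - 775680 / 14063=-130.51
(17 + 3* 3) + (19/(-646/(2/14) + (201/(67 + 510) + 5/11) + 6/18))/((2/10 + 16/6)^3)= 177945458266469/6844103048869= 26.00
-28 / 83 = -0.34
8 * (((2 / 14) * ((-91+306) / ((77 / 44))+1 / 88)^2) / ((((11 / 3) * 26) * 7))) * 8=17185565907 / 83089006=206.83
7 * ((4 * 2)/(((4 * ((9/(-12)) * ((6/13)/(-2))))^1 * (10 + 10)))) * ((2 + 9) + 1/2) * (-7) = -14651/45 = -325.58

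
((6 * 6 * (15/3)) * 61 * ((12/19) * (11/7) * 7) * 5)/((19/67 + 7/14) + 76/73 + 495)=70888197600/92338841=767.70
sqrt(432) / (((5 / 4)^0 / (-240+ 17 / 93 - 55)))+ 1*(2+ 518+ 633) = 1153 - 109672*sqrt(3) / 31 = -4974.66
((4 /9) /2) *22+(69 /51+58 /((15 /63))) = 249.84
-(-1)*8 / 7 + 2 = 22 / 7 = 3.14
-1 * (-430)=430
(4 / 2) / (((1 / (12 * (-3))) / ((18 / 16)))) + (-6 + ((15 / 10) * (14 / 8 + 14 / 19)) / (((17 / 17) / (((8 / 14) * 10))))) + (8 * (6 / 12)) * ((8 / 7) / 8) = -8660 / 133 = -65.11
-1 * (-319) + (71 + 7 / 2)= 393.50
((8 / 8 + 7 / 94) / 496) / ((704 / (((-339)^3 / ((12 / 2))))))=-1311593373 / 65646592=-19.98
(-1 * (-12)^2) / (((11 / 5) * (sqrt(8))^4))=-45 / 44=-1.02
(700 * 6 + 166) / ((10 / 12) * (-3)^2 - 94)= -8732 / 173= -50.47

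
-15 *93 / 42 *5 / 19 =-2325 / 266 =-8.74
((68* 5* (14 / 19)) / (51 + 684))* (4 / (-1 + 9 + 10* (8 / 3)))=68 / 1729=0.04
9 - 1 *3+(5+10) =21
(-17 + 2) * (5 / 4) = -75 / 4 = -18.75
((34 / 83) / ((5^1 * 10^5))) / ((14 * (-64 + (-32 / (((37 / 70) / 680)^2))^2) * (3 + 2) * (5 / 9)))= 95582211 / 12726021663511602963322400000000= 0.00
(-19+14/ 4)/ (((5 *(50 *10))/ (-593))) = 18383/ 5000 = 3.68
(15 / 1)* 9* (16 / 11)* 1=2160 / 11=196.36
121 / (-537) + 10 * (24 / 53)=122467 / 28461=4.30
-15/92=-0.16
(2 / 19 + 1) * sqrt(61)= 21 * sqrt(61) / 19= 8.63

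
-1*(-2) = 2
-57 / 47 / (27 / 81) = -171 / 47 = -3.64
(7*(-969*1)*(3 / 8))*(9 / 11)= -183141 / 88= -2081.15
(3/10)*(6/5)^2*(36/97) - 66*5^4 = -500154306/12125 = -41249.84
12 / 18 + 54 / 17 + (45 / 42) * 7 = 1157 / 102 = 11.34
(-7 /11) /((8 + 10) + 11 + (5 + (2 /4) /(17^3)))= -68782 /3674935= -0.02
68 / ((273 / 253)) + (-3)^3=9833 / 273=36.02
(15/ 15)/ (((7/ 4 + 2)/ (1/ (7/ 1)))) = 0.04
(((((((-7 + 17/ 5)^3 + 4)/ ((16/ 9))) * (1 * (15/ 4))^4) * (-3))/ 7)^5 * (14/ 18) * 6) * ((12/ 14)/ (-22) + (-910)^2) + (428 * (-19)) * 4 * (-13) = 13986109323044410360350986397178300513329761/ 104076498538671898624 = 134382973288129650523943.60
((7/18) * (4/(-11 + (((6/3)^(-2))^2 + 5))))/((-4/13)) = 728/855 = 0.85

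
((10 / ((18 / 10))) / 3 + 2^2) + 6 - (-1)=347 / 27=12.85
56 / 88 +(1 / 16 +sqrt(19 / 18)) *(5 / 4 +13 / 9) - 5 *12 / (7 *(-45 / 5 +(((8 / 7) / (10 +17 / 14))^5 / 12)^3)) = 3287399236520774541395815723036854518471 / 1870872813033880287596236273524488366016 +97 *sqrt(38) / 216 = 4.53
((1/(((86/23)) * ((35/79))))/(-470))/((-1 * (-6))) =-1817/8488200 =-0.00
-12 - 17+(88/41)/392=-58250/2009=-28.99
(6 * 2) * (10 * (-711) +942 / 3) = -81552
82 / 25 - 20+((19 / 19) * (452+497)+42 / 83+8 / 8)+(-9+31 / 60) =23040037 / 24900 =925.30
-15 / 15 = -1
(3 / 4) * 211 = 633 / 4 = 158.25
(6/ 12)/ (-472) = -1/ 944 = -0.00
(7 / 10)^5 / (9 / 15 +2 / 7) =117649 / 620000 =0.19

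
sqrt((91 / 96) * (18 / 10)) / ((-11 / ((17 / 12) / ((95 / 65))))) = -221 * sqrt(2730) / 100320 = -0.12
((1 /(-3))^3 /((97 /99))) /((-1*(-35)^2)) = 11 /356475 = 0.00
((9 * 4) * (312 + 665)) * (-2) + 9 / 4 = -281367 / 4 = -70341.75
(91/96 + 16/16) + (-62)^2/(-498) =-45983/7968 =-5.77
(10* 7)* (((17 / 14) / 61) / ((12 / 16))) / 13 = 340 / 2379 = 0.14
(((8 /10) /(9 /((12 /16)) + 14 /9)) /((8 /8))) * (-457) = -8226 /305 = -26.97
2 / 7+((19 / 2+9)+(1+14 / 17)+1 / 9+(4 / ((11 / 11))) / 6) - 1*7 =30817 / 2142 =14.39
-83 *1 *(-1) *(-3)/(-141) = 83/47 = 1.77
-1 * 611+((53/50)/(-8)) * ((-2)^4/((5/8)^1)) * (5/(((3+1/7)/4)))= -173961/275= -632.59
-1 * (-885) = 885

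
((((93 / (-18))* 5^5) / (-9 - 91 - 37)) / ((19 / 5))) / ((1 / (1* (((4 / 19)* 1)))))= 968750 / 148371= 6.53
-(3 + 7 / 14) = -7 / 2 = -3.50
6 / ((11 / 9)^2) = 486 / 121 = 4.02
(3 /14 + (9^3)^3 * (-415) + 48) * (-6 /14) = 6752739121245 /98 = 68905501237.19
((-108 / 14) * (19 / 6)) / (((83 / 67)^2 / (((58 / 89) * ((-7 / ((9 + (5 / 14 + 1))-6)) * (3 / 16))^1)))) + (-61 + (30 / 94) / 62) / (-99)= 80725726094071 / 21578972626332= 3.74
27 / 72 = 3 / 8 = 0.38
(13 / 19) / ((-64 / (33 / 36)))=-143 / 14592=-0.01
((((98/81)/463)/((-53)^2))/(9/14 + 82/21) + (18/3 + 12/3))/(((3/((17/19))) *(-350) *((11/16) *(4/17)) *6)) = -19383299811418/2207784631454325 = -0.01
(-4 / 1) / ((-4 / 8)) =8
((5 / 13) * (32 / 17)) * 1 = 160 / 221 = 0.72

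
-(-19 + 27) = -8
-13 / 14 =-0.93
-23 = -23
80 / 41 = 1.95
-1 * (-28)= 28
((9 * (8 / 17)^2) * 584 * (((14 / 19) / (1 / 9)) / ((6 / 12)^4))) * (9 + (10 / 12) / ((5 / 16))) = 7911751680 / 5491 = 1440858.07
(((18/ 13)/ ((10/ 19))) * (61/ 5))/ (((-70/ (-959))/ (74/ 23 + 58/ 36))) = 317407217/ 149500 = 2123.13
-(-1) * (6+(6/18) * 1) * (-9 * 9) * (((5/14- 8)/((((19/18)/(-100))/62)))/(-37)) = 161206200/259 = 622417.76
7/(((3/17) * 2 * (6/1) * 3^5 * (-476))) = -1/34992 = -0.00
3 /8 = 0.38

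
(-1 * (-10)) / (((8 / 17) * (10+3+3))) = 85 / 64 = 1.33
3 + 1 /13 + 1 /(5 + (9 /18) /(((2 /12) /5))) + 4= 1853 /260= 7.13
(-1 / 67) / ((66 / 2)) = -1 / 2211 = -0.00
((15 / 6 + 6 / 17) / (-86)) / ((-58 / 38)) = 1843 / 84796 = 0.02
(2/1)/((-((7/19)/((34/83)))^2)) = -834632/337561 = -2.47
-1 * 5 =-5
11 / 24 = 0.46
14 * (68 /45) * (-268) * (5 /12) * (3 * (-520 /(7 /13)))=61597120 /9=6844124.44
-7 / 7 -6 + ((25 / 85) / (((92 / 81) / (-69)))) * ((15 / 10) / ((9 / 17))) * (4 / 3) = -149 / 2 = -74.50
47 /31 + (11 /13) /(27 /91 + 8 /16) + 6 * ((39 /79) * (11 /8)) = 9447189 /1420420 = 6.65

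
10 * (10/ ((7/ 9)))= 900/ 7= 128.57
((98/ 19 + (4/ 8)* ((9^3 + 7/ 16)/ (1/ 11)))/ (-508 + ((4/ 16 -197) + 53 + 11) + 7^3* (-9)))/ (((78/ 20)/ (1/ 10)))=-62625/ 2266472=-0.03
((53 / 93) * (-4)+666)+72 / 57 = 1175026 / 1767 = 664.98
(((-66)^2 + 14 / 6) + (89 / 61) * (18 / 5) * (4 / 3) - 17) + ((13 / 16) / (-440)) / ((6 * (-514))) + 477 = 1278128367877 / 264878592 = 4825.34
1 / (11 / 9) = 9 / 11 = 0.82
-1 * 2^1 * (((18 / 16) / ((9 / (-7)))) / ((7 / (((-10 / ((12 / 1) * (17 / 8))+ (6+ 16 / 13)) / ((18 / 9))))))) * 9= 6801 / 884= 7.69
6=6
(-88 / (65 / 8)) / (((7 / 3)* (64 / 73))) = -2409 / 455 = -5.29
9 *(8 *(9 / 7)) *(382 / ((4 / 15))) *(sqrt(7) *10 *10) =92826000 *sqrt(7) / 7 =35084930.17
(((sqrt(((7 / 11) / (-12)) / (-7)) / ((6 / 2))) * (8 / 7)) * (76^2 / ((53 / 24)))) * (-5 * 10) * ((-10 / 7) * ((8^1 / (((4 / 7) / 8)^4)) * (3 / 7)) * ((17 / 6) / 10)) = 70384025600 * sqrt(33) / 1749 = 231175211.19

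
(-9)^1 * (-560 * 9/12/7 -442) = 4518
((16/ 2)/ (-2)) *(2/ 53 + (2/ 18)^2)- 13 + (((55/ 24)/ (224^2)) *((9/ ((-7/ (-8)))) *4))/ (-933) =-1547533608787/ 117234480384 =-13.20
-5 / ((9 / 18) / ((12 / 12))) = -10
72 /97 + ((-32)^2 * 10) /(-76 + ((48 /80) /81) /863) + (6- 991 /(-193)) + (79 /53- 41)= -1426484183491583 /8785429950727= -162.37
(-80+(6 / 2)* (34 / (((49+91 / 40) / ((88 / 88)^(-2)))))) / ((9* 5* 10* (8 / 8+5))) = -1600 / 55377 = -0.03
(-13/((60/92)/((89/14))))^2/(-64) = -708145321/2822400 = -250.90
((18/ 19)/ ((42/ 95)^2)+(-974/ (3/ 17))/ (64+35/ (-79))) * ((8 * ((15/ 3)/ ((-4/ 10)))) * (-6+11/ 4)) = -26647.98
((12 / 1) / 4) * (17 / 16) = 51 / 16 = 3.19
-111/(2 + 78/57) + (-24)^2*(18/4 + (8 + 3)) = 569283/64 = 8895.05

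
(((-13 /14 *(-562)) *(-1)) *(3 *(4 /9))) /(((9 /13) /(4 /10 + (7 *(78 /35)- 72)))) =1519648 /27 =56283.26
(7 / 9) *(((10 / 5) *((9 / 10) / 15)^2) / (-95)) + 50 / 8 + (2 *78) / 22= 34852971 / 2612500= 13.34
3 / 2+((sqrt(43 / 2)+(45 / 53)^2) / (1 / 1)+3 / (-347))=4312665 / 1949446+sqrt(86) / 2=6.85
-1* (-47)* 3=141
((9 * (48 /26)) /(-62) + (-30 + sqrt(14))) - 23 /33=-411803 /13299 + sqrt(14)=-27.22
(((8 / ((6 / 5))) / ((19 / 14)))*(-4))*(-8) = 8960 / 57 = 157.19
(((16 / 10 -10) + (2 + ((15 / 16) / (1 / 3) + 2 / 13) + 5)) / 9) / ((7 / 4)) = 181 / 1820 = 0.10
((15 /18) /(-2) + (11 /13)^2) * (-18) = -5.39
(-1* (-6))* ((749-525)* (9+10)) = 25536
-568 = -568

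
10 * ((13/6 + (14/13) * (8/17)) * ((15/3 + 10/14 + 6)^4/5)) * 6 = 320554327840/530621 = 604111.65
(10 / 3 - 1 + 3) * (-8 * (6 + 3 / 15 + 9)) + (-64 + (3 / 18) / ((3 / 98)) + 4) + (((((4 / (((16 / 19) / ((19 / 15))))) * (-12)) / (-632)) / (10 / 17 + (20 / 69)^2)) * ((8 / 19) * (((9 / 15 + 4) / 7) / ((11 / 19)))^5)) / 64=-73622555157299397049347761 / 104713325573465070000000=-703.09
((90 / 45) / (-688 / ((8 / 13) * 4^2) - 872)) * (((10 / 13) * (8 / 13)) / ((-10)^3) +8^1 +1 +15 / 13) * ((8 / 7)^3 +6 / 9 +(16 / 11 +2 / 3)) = -33255902336 / 360344609625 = -0.09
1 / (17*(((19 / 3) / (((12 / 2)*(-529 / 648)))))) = -529 / 11628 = -0.05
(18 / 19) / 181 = 18 / 3439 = 0.01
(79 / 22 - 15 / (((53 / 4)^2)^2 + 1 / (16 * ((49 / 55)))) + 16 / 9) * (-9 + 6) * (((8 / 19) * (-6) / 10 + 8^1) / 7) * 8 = -1209852001659008 / 8484692983305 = -142.59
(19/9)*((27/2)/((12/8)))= 19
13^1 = 13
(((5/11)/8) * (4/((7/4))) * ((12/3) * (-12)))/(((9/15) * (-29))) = 800/2233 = 0.36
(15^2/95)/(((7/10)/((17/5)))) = 1530/133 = 11.50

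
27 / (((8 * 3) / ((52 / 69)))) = 0.85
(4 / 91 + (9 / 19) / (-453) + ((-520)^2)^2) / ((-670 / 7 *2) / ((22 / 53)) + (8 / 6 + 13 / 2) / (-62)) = -158501896.23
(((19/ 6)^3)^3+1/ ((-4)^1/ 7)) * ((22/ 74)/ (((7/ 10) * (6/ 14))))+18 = 17756921017909/ 559312128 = 31747.78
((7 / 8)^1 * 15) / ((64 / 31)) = 3255 / 512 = 6.36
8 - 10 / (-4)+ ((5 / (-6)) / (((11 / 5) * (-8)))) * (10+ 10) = 1511 / 132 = 11.45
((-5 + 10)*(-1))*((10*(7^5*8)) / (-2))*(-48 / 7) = -23049600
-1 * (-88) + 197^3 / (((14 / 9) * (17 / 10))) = 344052257 / 119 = 2891195.44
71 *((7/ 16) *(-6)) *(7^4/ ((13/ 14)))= -481908.40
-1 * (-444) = 444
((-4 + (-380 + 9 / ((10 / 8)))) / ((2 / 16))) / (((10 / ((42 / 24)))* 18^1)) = -2198 / 75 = -29.31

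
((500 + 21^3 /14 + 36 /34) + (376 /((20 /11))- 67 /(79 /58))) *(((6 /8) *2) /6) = 17729869 /53720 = 330.04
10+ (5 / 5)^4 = 11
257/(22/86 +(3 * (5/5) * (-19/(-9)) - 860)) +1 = 76937/110090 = 0.70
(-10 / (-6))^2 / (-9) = -25 / 81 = -0.31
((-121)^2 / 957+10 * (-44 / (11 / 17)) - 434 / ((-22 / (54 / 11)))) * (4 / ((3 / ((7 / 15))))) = -167379604 / 473715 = -353.33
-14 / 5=-2.80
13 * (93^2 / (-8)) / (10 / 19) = -2136303 / 80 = -26703.79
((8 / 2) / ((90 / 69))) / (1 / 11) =33.73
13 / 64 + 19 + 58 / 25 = 34437 / 1600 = 21.52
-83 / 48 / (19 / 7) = -581 / 912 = -0.64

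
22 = 22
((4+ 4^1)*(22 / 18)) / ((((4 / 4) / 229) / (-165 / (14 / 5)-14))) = -10287596 / 63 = -163295.17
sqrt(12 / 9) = 2*sqrt(3) / 3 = 1.15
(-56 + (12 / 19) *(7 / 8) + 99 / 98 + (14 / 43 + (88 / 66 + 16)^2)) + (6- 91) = 58127746 / 360297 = 161.33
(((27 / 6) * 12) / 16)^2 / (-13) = -729 / 832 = -0.88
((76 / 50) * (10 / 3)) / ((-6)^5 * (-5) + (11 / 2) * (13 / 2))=304 / 2334945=0.00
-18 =-18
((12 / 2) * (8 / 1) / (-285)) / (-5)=16 / 475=0.03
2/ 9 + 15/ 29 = 193/ 261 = 0.74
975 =975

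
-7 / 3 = -2.33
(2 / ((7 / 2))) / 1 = 4 / 7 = 0.57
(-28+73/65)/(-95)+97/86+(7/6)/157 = 177369941/125062275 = 1.42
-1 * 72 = -72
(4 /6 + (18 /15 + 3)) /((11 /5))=73 /33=2.21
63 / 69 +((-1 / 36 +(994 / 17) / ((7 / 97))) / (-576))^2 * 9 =5944828680743 / 317565370368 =18.72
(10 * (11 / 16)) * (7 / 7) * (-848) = -5830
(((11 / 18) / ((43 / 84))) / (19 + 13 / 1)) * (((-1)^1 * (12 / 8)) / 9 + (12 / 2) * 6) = 385 / 288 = 1.34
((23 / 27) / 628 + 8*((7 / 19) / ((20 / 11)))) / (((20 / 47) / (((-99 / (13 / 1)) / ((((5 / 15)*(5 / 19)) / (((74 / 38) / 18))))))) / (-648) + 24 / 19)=449927106849 / 350318819420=1.28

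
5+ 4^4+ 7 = 268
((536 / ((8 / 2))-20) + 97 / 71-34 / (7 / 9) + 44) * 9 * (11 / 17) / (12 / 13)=24658491 / 33796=729.63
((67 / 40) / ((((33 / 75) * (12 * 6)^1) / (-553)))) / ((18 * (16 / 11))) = -185255 / 165888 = -1.12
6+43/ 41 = 289/ 41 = 7.05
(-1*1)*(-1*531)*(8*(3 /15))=849.60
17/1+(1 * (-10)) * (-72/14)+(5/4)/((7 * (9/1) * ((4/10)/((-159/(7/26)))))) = 23011/588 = 39.13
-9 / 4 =-2.25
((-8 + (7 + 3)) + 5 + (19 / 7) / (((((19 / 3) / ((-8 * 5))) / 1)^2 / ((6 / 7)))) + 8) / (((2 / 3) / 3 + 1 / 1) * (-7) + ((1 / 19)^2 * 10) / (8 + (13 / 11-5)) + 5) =-394735545 / 12994849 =-30.38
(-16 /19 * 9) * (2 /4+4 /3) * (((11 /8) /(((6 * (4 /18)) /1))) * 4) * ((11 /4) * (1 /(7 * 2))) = -11.26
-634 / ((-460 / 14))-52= -3761 / 115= -32.70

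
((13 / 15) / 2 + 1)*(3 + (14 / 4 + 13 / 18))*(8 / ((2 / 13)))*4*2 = 116272 / 27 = 4306.37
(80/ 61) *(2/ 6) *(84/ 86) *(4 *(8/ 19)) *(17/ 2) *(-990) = -301593600/ 49837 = -6051.60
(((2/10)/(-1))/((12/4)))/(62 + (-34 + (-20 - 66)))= 1/870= 0.00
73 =73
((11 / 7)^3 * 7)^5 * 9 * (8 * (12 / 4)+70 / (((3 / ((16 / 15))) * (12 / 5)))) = 3876486301217724128 / 847425747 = 4574425918.66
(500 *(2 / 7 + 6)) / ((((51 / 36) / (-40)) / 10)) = -887394.96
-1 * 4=-4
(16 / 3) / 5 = 16 / 15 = 1.07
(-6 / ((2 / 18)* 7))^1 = -54 / 7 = -7.71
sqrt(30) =5.48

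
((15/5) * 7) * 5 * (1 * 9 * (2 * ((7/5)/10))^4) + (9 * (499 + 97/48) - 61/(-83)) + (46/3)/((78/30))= 18295638811763/4046250000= 4521.63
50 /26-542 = -7021 /13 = -540.08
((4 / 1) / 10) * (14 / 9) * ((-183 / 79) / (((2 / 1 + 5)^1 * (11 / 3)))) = -244 / 4345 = -0.06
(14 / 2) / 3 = 7 / 3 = 2.33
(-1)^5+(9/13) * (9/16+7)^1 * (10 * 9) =48901/104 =470.20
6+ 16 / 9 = 70 / 9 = 7.78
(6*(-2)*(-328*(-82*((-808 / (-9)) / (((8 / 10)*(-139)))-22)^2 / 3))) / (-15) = 87581447382016 / 23475015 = 3730836.70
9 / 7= 1.29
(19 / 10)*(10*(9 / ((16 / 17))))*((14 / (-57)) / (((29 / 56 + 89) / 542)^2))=-13703503072 / 8376723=-1635.90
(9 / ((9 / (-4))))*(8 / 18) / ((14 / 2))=-16 / 63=-0.25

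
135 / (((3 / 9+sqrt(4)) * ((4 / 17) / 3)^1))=20655 / 28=737.68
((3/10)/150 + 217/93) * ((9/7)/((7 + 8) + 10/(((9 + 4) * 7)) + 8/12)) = 409851/2153500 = 0.19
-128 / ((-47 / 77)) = 9856 / 47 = 209.70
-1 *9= -9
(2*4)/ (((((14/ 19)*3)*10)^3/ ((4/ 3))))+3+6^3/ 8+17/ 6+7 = 138339617/ 3472875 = 39.83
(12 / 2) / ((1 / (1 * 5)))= 30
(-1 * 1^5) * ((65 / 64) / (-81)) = 65 / 5184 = 0.01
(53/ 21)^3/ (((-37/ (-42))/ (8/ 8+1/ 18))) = 2828663/ 146853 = 19.26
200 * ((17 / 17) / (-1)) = -200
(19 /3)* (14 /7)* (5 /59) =190 /177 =1.07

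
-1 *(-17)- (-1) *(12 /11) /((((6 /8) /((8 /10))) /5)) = 22.82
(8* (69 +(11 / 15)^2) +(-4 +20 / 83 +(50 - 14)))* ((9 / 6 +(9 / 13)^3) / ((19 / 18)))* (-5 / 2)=-2553.40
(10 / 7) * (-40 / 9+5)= 50 / 63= 0.79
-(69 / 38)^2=-4761 / 1444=-3.30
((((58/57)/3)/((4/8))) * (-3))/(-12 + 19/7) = 812/3705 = 0.22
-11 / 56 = -0.20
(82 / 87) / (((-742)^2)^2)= 41 / 13185751237176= 0.00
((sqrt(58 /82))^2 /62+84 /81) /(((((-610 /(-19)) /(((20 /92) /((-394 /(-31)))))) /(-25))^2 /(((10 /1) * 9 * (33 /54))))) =27681952684375 /2706109672424544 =0.01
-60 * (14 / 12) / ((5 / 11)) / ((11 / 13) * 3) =-182 / 3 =-60.67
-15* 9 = -135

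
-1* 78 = -78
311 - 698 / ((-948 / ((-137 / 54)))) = 309.13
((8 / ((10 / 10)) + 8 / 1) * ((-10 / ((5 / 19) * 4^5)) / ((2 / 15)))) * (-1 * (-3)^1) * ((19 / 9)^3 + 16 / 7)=-5669315 / 36288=-156.23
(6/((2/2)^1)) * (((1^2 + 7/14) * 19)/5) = 171/5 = 34.20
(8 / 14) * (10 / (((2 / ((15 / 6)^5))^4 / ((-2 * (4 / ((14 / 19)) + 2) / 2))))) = -6198883056640625 / 25690112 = -241294512.72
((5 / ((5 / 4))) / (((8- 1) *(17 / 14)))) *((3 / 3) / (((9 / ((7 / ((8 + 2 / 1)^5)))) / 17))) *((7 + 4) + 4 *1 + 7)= 77 / 56250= 0.00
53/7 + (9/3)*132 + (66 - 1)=3280/7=468.57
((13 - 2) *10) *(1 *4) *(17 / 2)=3740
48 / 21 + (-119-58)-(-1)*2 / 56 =-174.68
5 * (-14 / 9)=-70 / 9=-7.78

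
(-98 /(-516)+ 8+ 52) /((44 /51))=263993 /3784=69.77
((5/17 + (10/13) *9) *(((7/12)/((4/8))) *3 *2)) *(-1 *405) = -4521825/221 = -20460.75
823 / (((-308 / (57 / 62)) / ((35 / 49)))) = -234555 / 133672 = -1.75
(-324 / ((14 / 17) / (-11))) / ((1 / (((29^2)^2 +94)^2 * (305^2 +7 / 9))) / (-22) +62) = 279205863831756279000000 / 3999978375354268999937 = 69.80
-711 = -711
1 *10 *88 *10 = 8800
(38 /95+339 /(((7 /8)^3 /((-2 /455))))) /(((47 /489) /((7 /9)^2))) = -9281546 /808353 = -11.48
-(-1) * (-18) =-18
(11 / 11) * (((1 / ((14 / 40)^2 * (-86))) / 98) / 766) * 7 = -50 / 5648867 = -0.00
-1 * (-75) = 75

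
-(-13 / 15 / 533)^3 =1 / 232608375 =0.00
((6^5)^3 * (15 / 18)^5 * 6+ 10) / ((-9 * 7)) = -161962971430 / 9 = -17995885714.44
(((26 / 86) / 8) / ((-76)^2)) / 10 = 13 / 19869440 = 0.00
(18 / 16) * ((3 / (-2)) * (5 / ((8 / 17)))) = -2295 / 128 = -17.93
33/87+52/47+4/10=12851/6815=1.89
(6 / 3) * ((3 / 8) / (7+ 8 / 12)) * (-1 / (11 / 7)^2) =-441 / 11132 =-0.04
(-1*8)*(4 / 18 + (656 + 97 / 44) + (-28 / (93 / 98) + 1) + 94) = -17773718 / 3069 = -5791.37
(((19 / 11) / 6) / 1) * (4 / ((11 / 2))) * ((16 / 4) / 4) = 76 / 363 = 0.21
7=7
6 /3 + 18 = 20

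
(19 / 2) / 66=19 / 132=0.14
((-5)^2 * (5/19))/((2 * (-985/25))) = -625/7486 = -0.08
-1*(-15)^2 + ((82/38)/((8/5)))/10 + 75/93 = -2111529/9424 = -224.06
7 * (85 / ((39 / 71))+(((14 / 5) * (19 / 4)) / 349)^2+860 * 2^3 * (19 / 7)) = 131803.22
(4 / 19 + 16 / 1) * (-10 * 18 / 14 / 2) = -1980 / 19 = -104.21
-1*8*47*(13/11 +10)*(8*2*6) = -403618.91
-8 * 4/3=-32/3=-10.67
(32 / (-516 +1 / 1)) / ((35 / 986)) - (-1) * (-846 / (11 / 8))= -122340272 / 198275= -617.02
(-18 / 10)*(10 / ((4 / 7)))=-63 / 2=-31.50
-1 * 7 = -7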